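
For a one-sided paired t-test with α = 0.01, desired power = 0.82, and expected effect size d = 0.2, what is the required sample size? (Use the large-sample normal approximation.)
n = 263 pairs

Sample size formula (paired t-test, normal approximation):
n = ((z_α + z_β) / d)²

z_α = 2.326 (for α = 0.01, one-sided)
z_β = 0.915 (for power = 0.82)
d = 0.2

n = ((2.326 + 0.915) / 0.2)²
n = (16.205)²
n ≈ 262.60
Round up to the next whole number: n = 263 pairs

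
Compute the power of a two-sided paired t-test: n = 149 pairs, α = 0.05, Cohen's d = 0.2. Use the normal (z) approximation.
Power ≈ 0.68

Power calculation (paired t-test, normal approximation):
z_β = d · √n - z_{α/2}
z_β = 0.2 · √149 - 1.960
z_β = 0.2 · 12.207 - 1.960
z_β = 0.481

Power = Φ(z_β) = Φ(0.481) ≈ 0.685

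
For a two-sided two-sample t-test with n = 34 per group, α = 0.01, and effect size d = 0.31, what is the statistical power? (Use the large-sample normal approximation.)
Power ≈ 0.10

Power calculation (two-sample t-test, normal approximation):
z_β = d · √(n/2) - z_{α/2}
z_β = 0.31 · √(34/2) - 2.576
z_β = 0.31 · 4.123 - 2.576
z_β = -1.298

Power = Φ(z_β) = Φ(-1.298) ≈ 0.097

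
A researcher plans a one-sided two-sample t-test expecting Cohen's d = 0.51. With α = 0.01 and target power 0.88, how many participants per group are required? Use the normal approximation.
n = 95 per group

Sample size formula (two-sample t-test, normal approximation):
n = 2 · ((z_α + z_β) / d)²

z_α = 2.326 (for α = 0.01, one-sided)
z_β = 1.175 (for power = 0.88)
d = 0.51

n = 2 · ((2.326 + 1.175) / 0.51)²
n = 2 · (6.865)²
n ≈ 94.26
Round up to the next whole number: n = 95 per group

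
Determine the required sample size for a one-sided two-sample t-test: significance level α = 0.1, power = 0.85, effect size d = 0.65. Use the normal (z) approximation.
n = 26 per group

Sample size formula (two-sample t-test, normal approximation):
n = 2 · ((z_α + z_β) / d)²

z_α = 1.282 (for α = 0.1, one-sided)
z_β = 1.036 (for power = 0.85)
d = 0.65

n = 2 · ((1.282 + 1.036) / 0.65)²
n = 2 · (3.566)²
n ≈ 25.43
Round up to the next whole number: n = 26 per group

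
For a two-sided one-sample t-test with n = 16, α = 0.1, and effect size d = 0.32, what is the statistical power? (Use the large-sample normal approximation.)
Power ≈ 0.36

Power calculation (one-sample t-test, normal approximation):
z_β = d · √n - z_{α/2}
z_β = 0.32 · √16 - 1.645
z_β = 0.32 · 4.000 - 1.645
z_β = -0.365

Power = Φ(z_β) = Φ(-0.365) ≈ 0.358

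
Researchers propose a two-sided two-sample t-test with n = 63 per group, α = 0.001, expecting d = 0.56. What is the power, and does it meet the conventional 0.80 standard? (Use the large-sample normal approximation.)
Power ≈ 0.44; the study is underpowered (power < 0.80)

Power calculation (two-sample t-test, normal approximation):
z_β = d · √(n/2) - z_{α/2}
z_β = 0.56 · √(63/2) - 3.291
z_β = 0.56 · 5.612 - 3.291
z_β = -0.148

Power = Φ(z_β) = Φ(-0.148) ≈ 0.441

Effect size d = 0.56 is medium by Cohen's convention (0.2/0.5/0.8).

Threshold: power ≥ 0.80 is conventionally adequate.
Power ≈ 0.44 → the study is underpowered (power < 0.80).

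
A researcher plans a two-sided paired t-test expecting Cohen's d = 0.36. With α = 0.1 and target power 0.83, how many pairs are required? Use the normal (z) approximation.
n = 53 pairs

Sample size formula (paired t-test, normal approximation):
n = ((z_{α/2} + z_β) / d)²

z_{α/2} = 1.645 (for α = 0.1, two-sided)
z_β = 0.954 (for power = 0.83)
d = 0.36

n = ((1.645 + 0.954) / 0.36)²
n = (7.219)²
n ≈ 52.11
Round up to the next whole number: n = 53 pairs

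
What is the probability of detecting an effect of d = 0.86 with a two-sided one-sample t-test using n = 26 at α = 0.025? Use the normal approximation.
Power ≈ 0.98

Power calculation (one-sample t-test, normal approximation):
z_β = d · √n - z_{α/2}
z_β = 0.86 · √26 - 2.241
z_β = 0.86 · 5.099 - 2.241
z_β = 2.144

Power = Φ(z_β) = Φ(2.144) ≈ 0.984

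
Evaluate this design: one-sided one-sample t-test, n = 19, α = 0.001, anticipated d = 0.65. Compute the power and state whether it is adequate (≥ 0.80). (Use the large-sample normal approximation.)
Power ≈ 0.40; the study is underpowered (power < 0.80)

Power calculation (one-sample t-test, normal approximation):
z_β = d · √n - z_α
z_β = 0.65 · √19 - 3.090
z_β = 0.65 · 4.359 - 3.090
z_β = -0.257

Power = Φ(z_β) = Φ(-0.257) ≈ 0.399

Effect size d = 0.65 is medium by Cohen's convention (0.2/0.5/0.8).

Threshold: power ≥ 0.80 is conventionally adequate.
Power ≈ 0.40 → the study is underpowered (power < 0.80).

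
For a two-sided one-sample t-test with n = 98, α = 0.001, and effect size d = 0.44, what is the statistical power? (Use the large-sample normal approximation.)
Power ≈ 0.86

Power calculation (one-sample t-test, normal approximation):
z_β = d · √n - z_{α/2}
z_β = 0.44 · √98 - 3.291
z_β = 0.44 · 9.899 - 3.291
z_β = 1.065

Power = Φ(z_β) = Φ(1.065) ≈ 0.857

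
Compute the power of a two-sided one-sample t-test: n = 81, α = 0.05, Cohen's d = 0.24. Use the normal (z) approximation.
Power ≈ 0.58

Power calculation (one-sample t-test, normal approximation):
z_β = d · √n - z_{α/2}
z_β = 0.24 · √81 - 1.960
z_β = 0.24 · 9.000 - 1.960
z_β = 0.200

Power = Φ(z_β) = Φ(0.200) ≈ 0.579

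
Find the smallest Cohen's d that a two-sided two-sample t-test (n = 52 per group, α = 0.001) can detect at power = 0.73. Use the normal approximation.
d ≈ 0.77

Minimum detectable effect (two-sample t-test, normal approximation):
d = (z_{α/2} + z_β) / √(n/2)
d = (3.291 + 0.613) / √(52/2)
d = 3.903 / 5.099
d ≈ 0.77

By Cohen's convention (0.2 small / 0.5 medium / 0.8 large): medium effect.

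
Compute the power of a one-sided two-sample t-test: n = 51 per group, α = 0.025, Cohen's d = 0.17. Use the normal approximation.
Power ≈ 0.14

Power calculation (two-sample t-test, normal approximation):
z_β = d · √(n/2) - z_α
z_β = 0.17 · √(51/2) - 1.960
z_β = 0.17 · 5.050 - 1.960
z_β = -1.102

Power = Φ(z_β) = Φ(-1.102) ≈ 0.135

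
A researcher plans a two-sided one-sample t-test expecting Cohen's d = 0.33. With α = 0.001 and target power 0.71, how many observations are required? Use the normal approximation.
n = 136

Sample size formula (one-sample t-test, normal approximation):
n = ((z_{α/2} + z_β) / d)²

z_{α/2} = 3.291 (for α = 0.001, two-sided)
z_β = 0.553 (for power = 0.71)
d = 0.33

n = ((3.291 + 0.553) / 0.33)²
n = (11.648)²
n ≈ 135.68
Round up to the next whole number: n = 136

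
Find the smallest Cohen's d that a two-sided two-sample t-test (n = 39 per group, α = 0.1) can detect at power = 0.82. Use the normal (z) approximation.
d ≈ 0.58

Minimum detectable effect (two-sample t-test, normal approximation):
d = (z_{α/2} + z_β) / √(n/2)
d = (1.645 + 0.915) / √(39/2)
d = 2.560 / 4.416
d ≈ 0.58

By Cohen's convention (0.2 small / 0.5 medium / 0.8 large): medium effect.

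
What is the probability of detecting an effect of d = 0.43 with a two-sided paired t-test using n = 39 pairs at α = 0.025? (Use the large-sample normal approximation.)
Power ≈ 0.67

Power calculation (paired t-test, normal approximation):
z_β = d · √n - z_{α/2}
z_β = 0.43 · √39 - 2.241
z_β = 0.43 · 6.245 - 2.241
z_β = 0.444

Power = Φ(z_β) = Φ(0.444) ≈ 0.671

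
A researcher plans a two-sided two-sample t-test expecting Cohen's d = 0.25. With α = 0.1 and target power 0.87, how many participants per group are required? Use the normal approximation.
n = 246 per group

Sample size formula (two-sample t-test, normal approximation):
n = 2 · ((z_{α/2} + z_β) / d)²

z_{α/2} = 1.645 (for α = 0.1, two-sided)
z_β = 1.126 (for power = 0.87)
d = 0.25

n = 2 · ((1.645 + 1.126) / 0.25)²
n = 2 · (11.084)²
n ≈ 245.71
Round up to the next whole number: n = 246 per group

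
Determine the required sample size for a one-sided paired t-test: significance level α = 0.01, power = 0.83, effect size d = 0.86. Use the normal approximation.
n = 15 pairs

Sample size formula (paired t-test, normal approximation):
n = ((z_α + z_β) / d)²

z_α = 2.326 (for α = 0.01, one-sided)
z_β = 0.954 (for power = 0.83)
d = 0.86

n = ((2.326 + 0.954) / 0.86)²
n = (3.814)²
n ≈ 14.55
Round up to the next whole number: n = 15 pairs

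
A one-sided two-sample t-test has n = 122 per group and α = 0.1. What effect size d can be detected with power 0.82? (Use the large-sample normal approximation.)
d ≈ 0.28

Minimum detectable effect (two-sample t-test, normal approximation):
d = (z_α + z_β) / √(n/2)
d = (1.282 + 0.915) / √(122/2)
d = 2.197 / 7.810
d ≈ 0.28

By Cohen's convention (0.2 small / 0.5 medium / 0.8 large): small effect.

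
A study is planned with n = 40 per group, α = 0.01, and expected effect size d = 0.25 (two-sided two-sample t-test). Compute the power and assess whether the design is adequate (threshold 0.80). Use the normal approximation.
Power ≈ 0.07; the study is underpowered (power < 0.80)

Power calculation (two-sample t-test, normal approximation):
z_β = d · √(n/2) - z_{α/2}
z_β = 0.25 · √(40/2) - 2.576
z_β = 0.25 · 4.472 - 2.576
z_β = -1.458

Power = Φ(z_β) = Φ(-1.458) ≈ 0.072

Effect size d = 0.25 is small by Cohen's convention (0.2/0.5/0.8).

Threshold: power ≥ 0.80 is conventionally adequate.
Power ≈ 0.07 → the study is underpowered (power < 0.80).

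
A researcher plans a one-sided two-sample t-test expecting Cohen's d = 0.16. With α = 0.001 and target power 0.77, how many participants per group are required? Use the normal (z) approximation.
n = 1146 per group

Sample size formula (two-sample t-test, normal approximation):
n = 2 · ((z_α + z_β) / d)²

z_α = 3.090 (for α = 0.001, one-sided)
z_β = 0.739 (for power = 0.77)
d = 0.16

n = 2 · ((3.090 + 0.739) / 0.16)²
n = 2 · (23.931)²
n ≈ 1145.39
Round up to the next whole number: n = 1146 per group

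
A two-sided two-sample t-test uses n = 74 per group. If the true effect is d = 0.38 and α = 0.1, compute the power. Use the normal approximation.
Power ≈ 0.75

Power calculation (two-sample t-test, normal approximation):
z_β = d · √(n/2) - z_{α/2}
z_β = 0.38 · √(74/2) - 1.645
z_β = 0.38 · 6.083 - 1.645
z_β = 0.667

Power = Φ(z_β) = Φ(0.667) ≈ 0.747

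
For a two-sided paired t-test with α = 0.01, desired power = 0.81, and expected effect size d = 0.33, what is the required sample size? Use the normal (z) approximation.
n = 110 pairs

Sample size formula (paired t-test, normal approximation):
n = ((z_{α/2} + z_β) / d)²

z_{α/2} = 2.576 (for α = 0.01, two-sided)
z_β = 0.878 (for power = 0.81)
d = 0.33

n = ((2.576 + 0.878) / 0.33)²
n = (10.467)²
n ≈ 109.56
Round up to the next whole number: n = 110 pairs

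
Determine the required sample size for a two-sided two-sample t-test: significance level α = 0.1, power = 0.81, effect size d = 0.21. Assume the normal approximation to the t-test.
n = 289 per group

Sample size formula (two-sample t-test, normal approximation):
n = 2 · ((z_{α/2} + z_β) / d)²

z_{α/2} = 1.645 (for α = 0.1, two-sided)
z_β = 0.878 (for power = 0.81)
d = 0.21

n = 2 · ((1.645 + 0.878) / 0.21)²
n = 2 · (12.014)²
n ≈ 288.67
Round up to the next whole number: n = 289 per group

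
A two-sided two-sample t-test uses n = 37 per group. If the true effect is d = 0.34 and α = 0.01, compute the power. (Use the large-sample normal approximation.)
Power ≈ 0.13

Power calculation (two-sample t-test, normal approximation):
z_β = d · √(n/2) - z_{α/2}
z_β = 0.34 · √(37/2) - 2.576
z_β = 0.34 · 4.301 - 2.576
z_β = -1.113

Power = Φ(z_β) = Φ(-1.113) ≈ 0.133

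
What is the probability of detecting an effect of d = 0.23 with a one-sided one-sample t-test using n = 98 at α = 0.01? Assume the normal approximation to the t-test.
Power ≈ 0.48

Power calculation (one-sample t-test, normal approximation):
z_β = d · √n - z_α
z_β = 0.23 · √98 - 2.326
z_β = 0.23 · 9.899 - 2.326
z_β = -0.049

Power = Φ(z_β) = Φ(-0.049) ≈ 0.480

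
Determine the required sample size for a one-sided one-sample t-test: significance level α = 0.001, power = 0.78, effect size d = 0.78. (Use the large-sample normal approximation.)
n = 25

Sample size formula (one-sample t-test, normal approximation):
n = ((z_α + z_β) / d)²

z_α = 3.090 (for α = 0.001, one-sided)
z_β = 0.772 (for power = 0.78)
d = 0.78

n = ((3.090 + 0.772) / 0.78)²
n = (4.951)²
n ≈ 24.51
Round up to the next whole number: n = 25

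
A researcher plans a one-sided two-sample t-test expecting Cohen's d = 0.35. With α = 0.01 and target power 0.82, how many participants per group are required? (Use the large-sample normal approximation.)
n = 172 per group

Sample size formula (two-sample t-test, normal approximation):
n = 2 · ((z_α + z_β) / d)²

z_α = 2.326 (for α = 0.01, one-sided)
z_β = 0.915 (for power = 0.82)
d = 0.35

n = 2 · ((2.326 + 0.915) / 0.35)²
n = 2 · (9.260)²
n ≈ 171.50
Round up to the next whole number: n = 172 per group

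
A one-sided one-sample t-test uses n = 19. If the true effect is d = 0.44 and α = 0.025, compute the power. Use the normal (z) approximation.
Power ≈ 0.48

Power calculation (one-sample t-test, normal approximation):
z_β = d · √n - z_α
z_β = 0.44 · √19 - 1.960
z_β = 0.44 · 4.359 - 1.960
z_β = -0.042

Power = Φ(z_β) = Φ(-0.042) ≈ 0.483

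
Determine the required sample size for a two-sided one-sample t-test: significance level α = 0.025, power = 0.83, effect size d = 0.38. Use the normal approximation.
n = 71

Sample size formula (one-sample t-test, normal approximation):
n = ((z_{α/2} + z_β) / d)²

z_{α/2} = 2.241 (for α = 0.025, two-sided)
z_β = 0.954 (for power = 0.83)
d = 0.38

n = ((2.241 + 0.954) / 0.38)²
n = (8.408)²
n ≈ 70.69
Round up to the next whole number: n = 71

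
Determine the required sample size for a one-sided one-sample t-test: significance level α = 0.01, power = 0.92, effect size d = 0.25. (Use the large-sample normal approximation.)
n = 223

Sample size formula (one-sample t-test, normal approximation):
n = ((z_α + z_β) / d)²

z_α = 2.326 (for α = 0.01, one-sided)
z_β = 1.405 (for power = 0.92)
d = 0.25

n = ((2.326 + 1.405) / 0.25)²
n = (14.924)²
n ≈ 222.73
Round up to the next whole number: n = 223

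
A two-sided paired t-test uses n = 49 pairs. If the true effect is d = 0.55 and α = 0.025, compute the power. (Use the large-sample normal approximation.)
Power ≈ 0.95

Power calculation (paired t-test, normal approximation):
z_β = d · √n - z_{α/2}
z_β = 0.55 · √49 - 2.241
z_β = 0.55 · 7.000 - 2.241
z_β = 1.609

Power = Φ(z_β) = Φ(1.609) ≈ 0.946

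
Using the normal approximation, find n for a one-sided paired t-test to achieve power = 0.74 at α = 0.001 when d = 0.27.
n = 192 pairs

Sample size formula (paired t-test, normal approximation):
n = ((z_α + z_β) / d)²

z_α = 3.090 (for α = 0.001, one-sided)
z_β = 0.643 (for power = 0.74)
d = 0.27

n = ((3.090 + 0.643) / 0.27)²
n = (13.826)²
n ≈ 191.16
Round up to the next whole number: n = 192 pairs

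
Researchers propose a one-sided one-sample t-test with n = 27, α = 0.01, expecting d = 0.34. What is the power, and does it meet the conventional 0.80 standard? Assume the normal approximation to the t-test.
Power ≈ 0.29; the study is underpowered (power < 0.80)

Power calculation (one-sample t-test, normal approximation):
z_β = d · √n - z_α
z_β = 0.34 · √27 - 2.326
z_β = 0.34 · 5.196 - 2.326
z_β = -0.560

Power = Φ(z_β) = Φ(-0.560) ≈ 0.288

Effect size d = 0.34 is small by Cohen's convention (0.2/0.5/0.8).

Threshold: power ≥ 0.80 is conventionally adequate.
Power ≈ 0.29 → the study is underpowered (power < 0.80).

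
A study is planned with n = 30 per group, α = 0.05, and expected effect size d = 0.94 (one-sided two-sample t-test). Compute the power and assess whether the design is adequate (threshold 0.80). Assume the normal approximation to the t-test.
Power ≈ 0.98; the study is adequately powered (power ≥ 0.80)

Power calculation (two-sample t-test, normal approximation):
z_β = d · √(n/2) - z_α
z_β = 0.94 · √(30/2) - 1.645
z_β = 0.94 · 3.873 - 1.645
z_β = 1.996

Power = Φ(z_β) = Φ(1.996) ≈ 0.977

Effect size d = 0.94 is large by Cohen's convention (0.2/0.5/0.8).

Threshold: power ≥ 0.80 is conventionally adequate.
Power ≈ 0.98 → the study is adequately powered (power ≥ 0.80).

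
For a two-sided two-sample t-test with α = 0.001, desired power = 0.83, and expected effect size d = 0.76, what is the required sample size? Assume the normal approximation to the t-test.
n = 63 per group

Sample size formula (two-sample t-test, normal approximation):
n = 2 · ((z_{α/2} + z_β) / d)²

z_{α/2} = 3.291 (for α = 0.001, two-sided)
z_β = 0.954 (for power = 0.83)
d = 0.76

n = 2 · ((3.291 + 0.954) / 0.76)²
n = 2 · (5.586)²
n ≈ 62.41
Round up to the next whole number: n = 63 per group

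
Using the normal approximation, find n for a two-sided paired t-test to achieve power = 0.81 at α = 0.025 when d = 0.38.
n = 68 pairs

Sample size formula (paired t-test, normal approximation):
n = ((z_{α/2} + z_β) / d)²

z_{α/2} = 2.241 (for α = 0.025, two-sided)
z_β = 0.878 (for power = 0.81)
d = 0.38

n = ((2.241 + 0.878) / 0.38)²
n = (8.208)²
n ≈ 67.37
Round up to the next whole number: n = 68 pairs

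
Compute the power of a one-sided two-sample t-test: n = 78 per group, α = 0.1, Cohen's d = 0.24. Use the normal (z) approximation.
Power ≈ 0.59

Power calculation (two-sample t-test, normal approximation):
z_β = d · √(n/2) - z_α
z_β = 0.24 · √(78/2) - 1.282
z_β = 0.24 · 6.245 - 1.282
z_β = 0.217

Power = Φ(z_β) = Φ(0.217) ≈ 0.586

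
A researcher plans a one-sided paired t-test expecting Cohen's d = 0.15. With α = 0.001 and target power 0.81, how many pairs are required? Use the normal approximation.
n = 700 pairs

Sample size formula (paired t-test, normal approximation):
n = ((z_α + z_β) / d)²

z_α = 3.090 (for α = 0.001, one-sided)
z_β = 0.878 (for power = 0.81)
d = 0.15

n = ((3.090 + 0.878) / 0.15)²
n = (26.453)²
n ≈ 699.76
Round up to the next whole number: n = 700 pairs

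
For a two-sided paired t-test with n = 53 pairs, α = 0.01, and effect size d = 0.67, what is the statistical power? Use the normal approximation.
Power ≈ 0.99

Power calculation (paired t-test, normal approximation):
z_β = d · √n - z_{α/2}
z_β = 0.67 · √53 - 2.576
z_β = 0.67 · 7.280 - 2.576
z_β = 2.302

Power = Φ(z_β) = Φ(2.302) ≈ 0.989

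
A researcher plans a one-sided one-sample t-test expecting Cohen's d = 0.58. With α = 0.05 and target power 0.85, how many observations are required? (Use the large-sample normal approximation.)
n = 22

Sample size formula (one-sample t-test, normal approximation):
n = ((z_α + z_β) / d)²

z_α = 1.645 (for α = 0.05, one-sided)
z_β = 1.036 (for power = 0.85)
d = 0.58

n = ((1.645 + 1.036) / 0.58)²
n = (4.622)²
n ≈ 21.36
Round up to the next whole number: n = 22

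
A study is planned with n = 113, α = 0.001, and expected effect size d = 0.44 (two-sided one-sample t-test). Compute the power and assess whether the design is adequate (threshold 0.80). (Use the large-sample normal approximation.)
Power ≈ 0.92; the study is adequately powered (power ≥ 0.80)

Power calculation (one-sample t-test, normal approximation):
z_β = d · √n - z_{α/2}
z_β = 0.44 · √113 - 3.291
z_β = 0.44 · 10.630 - 3.291
z_β = 1.387

Power = Φ(z_β) = Φ(1.387) ≈ 0.917

Effect size d = 0.44 is small by Cohen's convention (0.2/0.5/0.8).

Threshold: power ≥ 0.80 is conventionally adequate.
Power ≈ 0.92 → the study is adequately powered (power ≥ 0.80).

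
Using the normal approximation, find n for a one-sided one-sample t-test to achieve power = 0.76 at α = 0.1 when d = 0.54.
n = 14

Sample size formula (one-sample t-test, normal approximation):
n = ((z_α + z_β) / d)²

z_α = 1.282 (for α = 0.1, one-sided)
z_β = 0.706 (for power = 0.76)
d = 0.54

n = ((1.282 + 0.706) / 0.54)²
n = (3.681)²
n ≈ 13.55
Round up to the next whole number: n = 14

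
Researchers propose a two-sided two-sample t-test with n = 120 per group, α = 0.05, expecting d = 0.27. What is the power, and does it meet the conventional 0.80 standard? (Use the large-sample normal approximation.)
Power ≈ 0.55; the study is underpowered (power < 0.80)

Power calculation (two-sample t-test, normal approximation):
z_β = d · √(n/2) - z_{α/2}
z_β = 0.27 · √(120/2) - 1.960
z_β = 0.27 · 7.746 - 1.960
z_β = 0.131

Power = Φ(z_β) = Φ(0.131) ≈ 0.552

Effect size d = 0.27 is small by Cohen's convention (0.2/0.5/0.8).

Threshold: power ≥ 0.80 is conventionally adequate.
Power ≈ 0.55 → the study is underpowered (power < 0.80).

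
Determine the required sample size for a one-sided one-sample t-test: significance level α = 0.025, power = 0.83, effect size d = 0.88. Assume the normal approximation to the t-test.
n = 11

Sample size formula (one-sample t-test, normal approximation):
n = ((z_α + z_β) / d)²

z_α = 1.960 (for α = 0.025, one-sided)
z_β = 0.954 (for power = 0.83)
d = 0.88

n = ((1.960 + 0.954) / 0.88)²
n = (3.311)²
n ≈ 10.96
Round up to the next whole number: n = 11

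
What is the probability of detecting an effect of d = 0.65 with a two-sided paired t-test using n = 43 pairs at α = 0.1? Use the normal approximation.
Power ≈ 1.00

Power calculation (paired t-test, normal approximation):
z_β = d · √n - z_{α/2}
z_β = 0.65 · √43 - 1.645
z_β = 0.65 · 6.557 - 1.645
z_β = 2.617

Power = Φ(z_β) = Φ(2.617) ≈ 0.996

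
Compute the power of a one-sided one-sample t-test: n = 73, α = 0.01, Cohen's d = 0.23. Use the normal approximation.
Power ≈ 0.36

Power calculation (one-sample t-test, normal approximation):
z_β = d · √n - z_α
z_β = 0.23 · √73 - 2.326
z_β = 0.23 · 8.544 - 2.326
z_β = -0.361

Power = Φ(z_β) = Φ(-0.361) ≈ 0.359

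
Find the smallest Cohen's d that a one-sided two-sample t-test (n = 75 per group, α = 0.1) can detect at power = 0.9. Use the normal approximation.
d ≈ 0.42

Minimum detectable effect (two-sample t-test, normal approximation):
d = (z_α + z_β) / √(n/2)
d = (1.282 + 1.282) / √(75/2)
d = 2.563 / 6.124
d ≈ 0.42

By Cohen's convention (0.2 small / 0.5 medium / 0.8 large): small effect.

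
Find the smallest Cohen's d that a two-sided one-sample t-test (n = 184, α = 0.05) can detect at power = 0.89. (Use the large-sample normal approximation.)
d ≈ 0.23

Minimum detectable effect (one-sample t-test, normal approximation):
d = (z_{α/2} + z_β) / √n
d = (1.960 + 1.227) / √184
d = 3.186 / 13.565
d ≈ 0.23

By Cohen's convention (0.2 small / 0.5 medium / 0.8 large): small effect.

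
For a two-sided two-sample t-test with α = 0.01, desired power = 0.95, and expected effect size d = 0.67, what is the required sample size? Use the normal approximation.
n = 80 per group

Sample size formula (two-sample t-test, normal approximation):
n = 2 · ((z_{α/2} + z_β) / d)²

z_{α/2} = 2.576 (for α = 0.01, two-sided)
z_β = 1.645 (for power = 0.95)
d = 0.67

n = 2 · ((2.576 + 1.645) / 0.67)²
n = 2 · (6.300)²
n ≈ 79.38
Round up to the next whole number: n = 80 per group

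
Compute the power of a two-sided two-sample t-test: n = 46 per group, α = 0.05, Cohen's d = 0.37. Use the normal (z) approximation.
Power ≈ 0.43

Power calculation (two-sample t-test, normal approximation):
z_β = d · √(n/2) - z_{α/2}
z_β = 0.37 · √(46/2) - 1.960
z_β = 0.37 · 4.796 - 1.960
z_β = -0.186

Power = Φ(z_β) = Φ(-0.186) ≈ 0.426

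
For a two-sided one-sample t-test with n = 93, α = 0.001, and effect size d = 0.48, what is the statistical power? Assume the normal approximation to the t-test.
Power ≈ 0.91

Power calculation (one-sample t-test, normal approximation):
z_β = d · √n - z_{α/2}
z_β = 0.48 · √93 - 3.291
z_β = 0.48 · 9.644 - 3.291
z_β = 1.338

Power = Φ(z_β) = Φ(1.338) ≈ 0.910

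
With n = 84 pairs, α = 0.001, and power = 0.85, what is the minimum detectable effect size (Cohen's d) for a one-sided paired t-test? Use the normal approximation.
d ≈ 0.45

Minimum detectable effect (paired t-test, normal approximation):
d = (z_α + z_β) / √n
d = (3.090 + 1.036) / √84
d = 4.127 / 9.165
d ≈ 0.45

By Cohen's convention (0.2 small / 0.5 medium / 0.8 large): small effect.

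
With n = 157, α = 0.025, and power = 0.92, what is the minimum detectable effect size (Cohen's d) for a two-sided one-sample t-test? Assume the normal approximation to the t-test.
d ≈ 0.29

Minimum detectable effect (one-sample t-test, normal approximation):
d = (z_{α/2} + z_β) / √n
d = (2.241 + 1.405) / √157
d = 3.646 / 12.530
d ≈ 0.29

By Cohen's convention (0.2 small / 0.5 medium / 0.8 large): small effect.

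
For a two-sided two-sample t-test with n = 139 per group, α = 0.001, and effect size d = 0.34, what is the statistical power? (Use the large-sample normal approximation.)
Power ≈ 0.32

Power calculation (two-sample t-test, normal approximation):
z_β = d · √(n/2) - z_{α/2}
z_β = 0.34 · √(139/2) - 3.291
z_β = 0.34 · 8.337 - 3.291
z_β = -0.456

Power = Φ(z_β) = Φ(-0.456) ≈ 0.324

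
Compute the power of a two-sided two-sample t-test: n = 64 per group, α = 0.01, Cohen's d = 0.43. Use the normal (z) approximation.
Power ≈ 0.44

Power calculation (two-sample t-test, normal approximation):
z_β = d · √(n/2) - z_{α/2}
z_β = 0.43 · √(64/2) - 2.576
z_β = 0.43 · 5.657 - 2.576
z_β = -0.143

Power = Φ(z_β) = Φ(-0.143) ≈ 0.443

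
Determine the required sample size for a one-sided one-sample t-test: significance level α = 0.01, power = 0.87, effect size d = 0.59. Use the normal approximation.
n = 35

Sample size formula (one-sample t-test, normal approximation):
n = ((z_α + z_β) / d)²

z_α = 2.326 (for α = 0.01, one-sided)
z_β = 1.126 (for power = 0.87)
d = 0.59

n = ((2.326 + 1.126) / 0.59)²
n = (5.851)²
n ≈ 34.23
Round up to the next whole number: n = 35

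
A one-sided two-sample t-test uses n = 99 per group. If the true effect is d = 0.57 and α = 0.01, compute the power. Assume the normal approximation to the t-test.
Power ≈ 0.95

Power calculation (two-sample t-test, normal approximation):
z_β = d · √(n/2) - z_α
z_β = 0.57 · √(99/2) - 2.326
z_β = 0.57 · 7.036 - 2.326
z_β = 1.684

Power = Φ(z_β) = Φ(1.684) ≈ 0.954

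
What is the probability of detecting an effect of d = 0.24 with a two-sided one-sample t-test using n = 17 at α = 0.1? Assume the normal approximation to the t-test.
Power ≈ 0.26

Power calculation (one-sample t-test, normal approximation):
z_β = d · √n - z_{α/2}
z_β = 0.24 · √17 - 1.645
z_β = 0.24 · 4.123 - 1.645
z_β = -0.655

Power = Φ(z_β) = Φ(-0.655) ≈ 0.256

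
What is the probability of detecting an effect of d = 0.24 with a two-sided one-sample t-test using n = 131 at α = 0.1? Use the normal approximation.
Power ≈ 0.86

Power calculation (one-sample t-test, normal approximation):
z_β = d · √n - z_{α/2}
z_β = 0.24 · √131 - 1.645
z_β = 0.24 · 11.446 - 1.645
z_β = 1.102

Power = Φ(z_β) = Φ(1.102) ≈ 0.865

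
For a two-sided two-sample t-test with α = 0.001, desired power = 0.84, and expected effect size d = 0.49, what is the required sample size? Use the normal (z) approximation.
n = 153 per group

Sample size formula (two-sample t-test, normal approximation):
n = 2 · ((z_{α/2} + z_β) / d)²

z_{α/2} = 3.291 (for α = 0.001, two-sided)
z_β = 0.994 (for power = 0.84)
d = 0.49

n = 2 · ((3.291 + 0.994) / 0.49)²
n = 2 · (8.745)²
n ≈ 152.95
Round up to the next whole number: n = 153 per group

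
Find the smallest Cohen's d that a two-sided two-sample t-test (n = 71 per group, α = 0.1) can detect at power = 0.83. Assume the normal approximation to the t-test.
d ≈ 0.44

Minimum detectable effect (two-sample t-test, normal approximation):
d = (z_{α/2} + z_β) / √(n/2)
d = (1.645 + 0.954) / √(71/2)
d = 2.599 / 5.958
d ≈ 0.44

By Cohen's convention (0.2 small / 0.5 medium / 0.8 large): small effect.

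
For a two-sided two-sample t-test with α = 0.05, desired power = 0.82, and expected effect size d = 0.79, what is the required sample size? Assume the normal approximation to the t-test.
n = 27 per group

Sample size formula (two-sample t-test, normal approximation):
n = 2 · ((z_{α/2} + z_β) / d)²

z_{α/2} = 1.960 (for α = 0.05, two-sided)
z_β = 0.915 (for power = 0.82)
d = 0.79

n = 2 · ((1.960 + 0.915) / 0.79)²
n = 2 · (3.639)²
n ≈ 26.48
Round up to the next whole number: n = 27 per group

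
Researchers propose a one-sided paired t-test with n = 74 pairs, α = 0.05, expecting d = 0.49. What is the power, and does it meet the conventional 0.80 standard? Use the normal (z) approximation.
Power ≈ 0.99; the study is adequately powered (power ≥ 0.80)

Power calculation (paired t-test, normal approximation):
z_β = d · √n - z_α
z_β = 0.49 · √74 - 1.645
z_β = 0.49 · 8.602 - 1.645
z_β = 2.570

Power = Φ(z_β) = Φ(2.570) ≈ 0.995

Effect size d = 0.49 is small by Cohen's convention (0.2/0.5/0.8).

Threshold: power ≥ 0.80 is conventionally adequate.
Power ≈ 0.99 → the study is adequately powered (power ≥ 0.80).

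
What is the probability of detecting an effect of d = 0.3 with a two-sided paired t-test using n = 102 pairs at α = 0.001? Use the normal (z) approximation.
Power ≈ 0.40

Power calculation (paired t-test, normal approximation):
z_β = d · √n - z_{α/2}
z_β = 0.3 · √102 - 3.291
z_β = 0.3 · 10.100 - 3.291
z_β = -0.261

Power = Φ(z_β) = Φ(-0.261) ≈ 0.397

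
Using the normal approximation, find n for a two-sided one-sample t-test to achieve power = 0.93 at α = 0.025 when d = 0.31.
n = 144

Sample size formula (one-sample t-test, normal approximation):
n = ((z_{α/2} + z_β) / d)²

z_{α/2} = 2.241 (for α = 0.025, two-sided)
z_β = 1.476 (for power = 0.93)
d = 0.31

n = ((2.241 + 1.476) / 0.31)²
n = (11.990)²
n ≈ 143.76
Round up to the next whole number: n = 144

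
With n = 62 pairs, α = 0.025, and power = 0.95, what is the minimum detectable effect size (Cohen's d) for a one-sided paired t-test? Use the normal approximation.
d ≈ 0.46

Minimum detectable effect (paired t-test, normal approximation):
d = (z_α + z_β) / √n
d = (1.960 + 1.645) / √62
d = 3.605 / 7.874
d ≈ 0.46

By Cohen's convention (0.2 small / 0.5 medium / 0.8 large): small effect.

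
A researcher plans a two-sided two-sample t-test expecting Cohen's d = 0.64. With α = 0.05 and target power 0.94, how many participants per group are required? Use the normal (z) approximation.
n = 61 per group

Sample size formula (two-sample t-test, normal approximation):
n = 2 · ((z_{α/2} + z_β) / d)²

z_{α/2} = 1.960 (for α = 0.05, two-sided)
z_β = 1.555 (for power = 0.94)
d = 0.64

n = 2 · ((1.960 + 1.555) / 0.64)²
n = 2 · (5.492)²
n ≈ 60.32
Round up to the next whole number: n = 61 per group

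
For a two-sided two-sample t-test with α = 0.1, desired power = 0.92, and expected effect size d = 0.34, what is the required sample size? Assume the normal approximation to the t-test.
n = 161 per group

Sample size formula (two-sample t-test, normal approximation):
n = 2 · ((z_{α/2} + z_β) / d)²

z_{α/2} = 1.645 (for α = 0.1, two-sided)
z_β = 1.405 (for power = 0.92)
d = 0.34

n = 2 · ((1.645 + 1.405) / 0.34)²
n = 2 · (8.971)²
n ≈ 160.96
Round up to the next whole number: n = 161 per group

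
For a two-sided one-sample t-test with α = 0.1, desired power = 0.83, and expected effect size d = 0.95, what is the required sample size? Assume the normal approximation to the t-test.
n = 8

Sample size formula (one-sample t-test, normal approximation):
n = ((z_{α/2} + z_β) / d)²

z_{α/2} = 1.645 (for α = 0.1, two-sided)
z_β = 0.954 (for power = 0.83)
d = 0.95

n = ((1.645 + 0.954) / 0.95)²
n = (2.736)²
n ≈ 7.49
Round up to the next whole number: n = 8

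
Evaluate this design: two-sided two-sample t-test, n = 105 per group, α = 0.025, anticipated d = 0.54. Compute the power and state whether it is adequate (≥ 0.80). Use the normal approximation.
Power ≈ 0.95; the study is adequately powered (power ≥ 0.80)

Power calculation (two-sample t-test, normal approximation):
z_β = d · √(n/2) - z_{α/2}
z_β = 0.54 · √(105/2) - 2.241
z_β = 0.54 · 7.246 - 2.241
z_β = 1.671

Power = Φ(z_β) = Φ(1.671) ≈ 0.953

Effect size d = 0.54 is medium by Cohen's convention (0.2/0.5/0.8).

Threshold: power ≥ 0.80 is conventionally adequate.
Power ≈ 0.95 → the study is adequately powered (power ≥ 0.80).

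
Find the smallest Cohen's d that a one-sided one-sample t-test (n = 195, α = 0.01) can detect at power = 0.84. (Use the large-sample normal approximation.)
d ≈ 0.24

Minimum detectable effect (one-sample t-test, normal approximation):
d = (z_α + z_β) / √n
d = (2.326 + 0.994) / √195
d = 3.321 / 13.964
d ≈ 0.24

By Cohen's convention (0.2 small / 0.5 medium / 0.8 large): small effect.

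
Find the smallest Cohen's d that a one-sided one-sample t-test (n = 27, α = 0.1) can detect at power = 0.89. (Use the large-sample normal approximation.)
d ≈ 0.48

Minimum detectable effect (one-sample t-test, normal approximation):
d = (z_α + z_β) / √n
d = (1.282 + 1.227) / √27
d = 2.508 / 5.196
d ≈ 0.48

By Cohen's convention (0.2 small / 0.5 medium / 0.8 large): small effect.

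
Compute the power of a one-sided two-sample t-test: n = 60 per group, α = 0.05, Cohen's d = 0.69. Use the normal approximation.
Power ≈ 0.98

Power calculation (two-sample t-test, normal approximation):
z_β = d · √(n/2) - z_α
z_β = 0.69 · √(60/2) - 1.645
z_β = 0.69 · 5.477 - 1.645
z_β = 2.134

Power = Φ(z_β) = Φ(2.134) ≈ 0.984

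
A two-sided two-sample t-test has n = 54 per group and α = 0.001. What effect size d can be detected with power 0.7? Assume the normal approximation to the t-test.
d ≈ 0.73

Minimum detectable effect (two-sample t-test, normal approximation):
d = (z_{α/2} + z_β) / √(n/2)
d = (3.291 + 0.524) / √(54/2)
d = 3.815 / 5.196
d ≈ 0.73

By Cohen's convention (0.2 small / 0.5 medium / 0.8 large): medium effect.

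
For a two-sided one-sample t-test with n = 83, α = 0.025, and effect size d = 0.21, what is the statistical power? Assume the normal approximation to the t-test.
Power ≈ 0.37

Power calculation (one-sample t-test, normal approximation):
z_β = d · √n - z_{α/2}
z_β = 0.21 · √83 - 2.241
z_β = 0.21 · 9.110 - 2.241
z_β = -0.328

Power = Φ(z_β) = Φ(-0.328) ≈ 0.371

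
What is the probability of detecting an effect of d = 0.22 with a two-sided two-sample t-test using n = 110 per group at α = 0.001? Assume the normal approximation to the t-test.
Power ≈ 0.05

Power calculation (two-sample t-test, normal approximation):
z_β = d · √(n/2) - z_{α/2}
z_β = 0.22 · √(110/2) - 3.291
z_β = 0.22 · 7.416 - 3.291
z_β = -1.659

Power = Φ(z_β) = Φ(-1.659) ≈ 0.049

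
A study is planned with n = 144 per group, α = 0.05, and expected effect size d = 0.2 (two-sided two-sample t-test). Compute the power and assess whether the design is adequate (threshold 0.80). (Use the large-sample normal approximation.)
Power ≈ 0.40; the study is underpowered (power < 0.80)

Power calculation (two-sample t-test, normal approximation):
z_β = d · √(n/2) - z_{α/2}
z_β = 0.2 · √(144/2) - 1.960
z_β = 0.2 · 8.485 - 1.960
z_β = -0.263

Power = Φ(z_β) = Φ(-0.263) ≈ 0.396

Effect size d = 0.2 is small by Cohen's convention (0.2/0.5/0.8).

Threshold: power ≥ 0.80 is conventionally adequate.
Power ≈ 0.40 → the study is underpowered (power < 0.80).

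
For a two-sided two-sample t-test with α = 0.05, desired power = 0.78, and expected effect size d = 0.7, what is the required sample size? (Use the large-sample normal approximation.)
n = 31 per group

Sample size formula (two-sample t-test, normal approximation):
n = 2 · ((z_{α/2} + z_β) / d)²

z_{α/2} = 1.960 (for α = 0.05, two-sided)
z_β = 0.772 (for power = 0.78)
d = 0.7

n = 2 · ((1.960 + 0.772) / 0.7)²
n = 2 · (3.903)²
n ≈ 30.47
Round up to the next whole number: n = 31 per group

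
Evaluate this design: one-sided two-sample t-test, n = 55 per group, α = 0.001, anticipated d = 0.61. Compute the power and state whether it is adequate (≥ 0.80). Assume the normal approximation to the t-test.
Power ≈ 0.54; the study is underpowered (power < 0.80)

Power calculation (two-sample t-test, normal approximation):
z_β = d · √(n/2) - z_α
z_β = 0.61 · √(55/2) - 3.090
z_β = 0.61 · 5.244 - 3.090
z_β = 0.109

Power = Φ(z_β) = Φ(0.109) ≈ 0.543

Effect size d = 0.61 is medium by Cohen's convention (0.2/0.5/0.8).

Threshold: power ≥ 0.80 is conventionally adequate.
Power ≈ 0.54 → the study is underpowered (power < 0.80).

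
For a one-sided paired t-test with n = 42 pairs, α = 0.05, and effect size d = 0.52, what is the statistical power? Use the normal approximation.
Power ≈ 0.96

Power calculation (paired t-test, normal approximation):
z_β = d · √n - z_α
z_β = 0.52 · √42 - 1.645
z_β = 0.52 · 6.481 - 1.645
z_β = 1.725

Power = Φ(z_β) = Φ(1.725) ≈ 0.958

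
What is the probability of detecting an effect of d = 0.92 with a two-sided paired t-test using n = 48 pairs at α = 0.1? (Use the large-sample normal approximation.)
Power ≈ 1.00

Power calculation (paired t-test, normal approximation):
z_β = d · √n - z_{α/2}
z_β = 0.92 · √48 - 1.645
z_β = 0.92 · 6.928 - 1.645
z_β = 4.729

Power = Φ(z_β) = Φ(4.729) ≈ 1.000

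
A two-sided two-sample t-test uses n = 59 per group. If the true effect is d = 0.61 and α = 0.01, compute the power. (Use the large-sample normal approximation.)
Power ≈ 0.77

Power calculation (two-sample t-test, normal approximation):
z_β = d · √(n/2) - z_{α/2}
z_β = 0.61 · √(59/2) - 2.576
z_β = 0.61 · 5.431 - 2.576
z_β = 0.737

Power = Φ(z_β) = Φ(0.737) ≈ 0.770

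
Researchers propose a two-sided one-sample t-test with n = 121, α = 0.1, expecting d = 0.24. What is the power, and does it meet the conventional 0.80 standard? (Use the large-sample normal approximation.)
Power ≈ 0.84; the study is adequately powered (power ≥ 0.80)

Power calculation (one-sample t-test, normal approximation):
z_β = d · √n - z_{α/2}
z_β = 0.24 · √121 - 1.645
z_β = 0.24 · 11.000 - 1.645
z_β = 0.995

Power = Φ(z_β) = Φ(0.995) ≈ 0.840

Effect size d = 0.24 is small by Cohen's convention (0.2/0.5/0.8).

Threshold: power ≥ 0.80 is conventionally adequate.
Power ≈ 0.84 → the study is adequately powered (power ≥ 0.80).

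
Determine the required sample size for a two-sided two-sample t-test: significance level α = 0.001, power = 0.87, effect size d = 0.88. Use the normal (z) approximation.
n = 51 per group

Sample size formula (two-sample t-test, normal approximation):
n = 2 · ((z_{α/2} + z_β) / d)²

z_{α/2} = 3.291 (for α = 0.001, two-sided)
z_β = 1.126 (for power = 0.87)
d = 0.88

n = 2 · ((3.291 + 1.126) / 0.88)²
n = 2 · (5.019)²
n ≈ 50.38
Round up to the next whole number: n = 51 per group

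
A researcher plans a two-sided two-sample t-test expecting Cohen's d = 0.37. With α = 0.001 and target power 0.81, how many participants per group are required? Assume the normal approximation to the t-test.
n = 254 per group

Sample size formula (two-sample t-test, normal approximation):
n = 2 · ((z_{α/2} + z_β) / d)²

z_{α/2} = 3.291 (for α = 0.001, two-sided)
z_β = 0.878 (for power = 0.81)
d = 0.37

n = 2 · ((3.291 + 0.878) / 0.37)²
n = 2 · (11.268)²
n ≈ 253.94
Round up to the next whole number: n = 254 per group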